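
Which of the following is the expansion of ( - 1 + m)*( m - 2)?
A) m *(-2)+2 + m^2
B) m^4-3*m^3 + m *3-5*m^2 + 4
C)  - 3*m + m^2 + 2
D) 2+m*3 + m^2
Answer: C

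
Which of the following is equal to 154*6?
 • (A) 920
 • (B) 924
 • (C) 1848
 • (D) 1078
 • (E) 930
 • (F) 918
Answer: B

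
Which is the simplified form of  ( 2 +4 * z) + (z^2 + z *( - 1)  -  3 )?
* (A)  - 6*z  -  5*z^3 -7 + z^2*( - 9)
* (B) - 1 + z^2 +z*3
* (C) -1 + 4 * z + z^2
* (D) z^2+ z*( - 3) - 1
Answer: B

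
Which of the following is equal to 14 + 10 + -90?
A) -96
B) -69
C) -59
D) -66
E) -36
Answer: D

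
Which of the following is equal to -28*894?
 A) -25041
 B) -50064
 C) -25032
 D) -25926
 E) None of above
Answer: C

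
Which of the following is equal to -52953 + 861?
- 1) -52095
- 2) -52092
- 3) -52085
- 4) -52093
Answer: 2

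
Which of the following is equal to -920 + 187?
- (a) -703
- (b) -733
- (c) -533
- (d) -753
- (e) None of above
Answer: b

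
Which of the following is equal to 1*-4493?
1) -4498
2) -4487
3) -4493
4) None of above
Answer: 3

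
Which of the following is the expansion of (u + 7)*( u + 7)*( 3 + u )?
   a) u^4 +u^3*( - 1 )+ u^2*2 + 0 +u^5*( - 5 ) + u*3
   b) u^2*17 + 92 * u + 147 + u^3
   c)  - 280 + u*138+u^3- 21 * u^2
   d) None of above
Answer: d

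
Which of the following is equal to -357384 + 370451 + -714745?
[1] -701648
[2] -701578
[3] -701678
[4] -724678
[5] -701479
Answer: 3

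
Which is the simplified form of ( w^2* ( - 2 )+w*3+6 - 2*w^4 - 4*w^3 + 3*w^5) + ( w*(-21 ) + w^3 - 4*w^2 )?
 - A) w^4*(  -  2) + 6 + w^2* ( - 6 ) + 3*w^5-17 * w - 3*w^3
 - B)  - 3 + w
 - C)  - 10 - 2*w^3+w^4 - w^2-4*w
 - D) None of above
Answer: D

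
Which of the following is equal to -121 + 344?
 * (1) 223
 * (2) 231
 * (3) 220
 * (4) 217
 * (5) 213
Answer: 1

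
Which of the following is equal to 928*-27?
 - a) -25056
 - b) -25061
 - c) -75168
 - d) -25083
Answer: a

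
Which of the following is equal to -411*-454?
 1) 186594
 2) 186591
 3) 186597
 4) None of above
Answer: 1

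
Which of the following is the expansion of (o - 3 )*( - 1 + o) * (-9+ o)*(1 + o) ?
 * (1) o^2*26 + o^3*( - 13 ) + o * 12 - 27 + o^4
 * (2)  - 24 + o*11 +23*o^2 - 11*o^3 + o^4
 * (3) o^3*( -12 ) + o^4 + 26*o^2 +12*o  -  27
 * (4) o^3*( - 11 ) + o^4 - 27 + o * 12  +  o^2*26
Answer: 3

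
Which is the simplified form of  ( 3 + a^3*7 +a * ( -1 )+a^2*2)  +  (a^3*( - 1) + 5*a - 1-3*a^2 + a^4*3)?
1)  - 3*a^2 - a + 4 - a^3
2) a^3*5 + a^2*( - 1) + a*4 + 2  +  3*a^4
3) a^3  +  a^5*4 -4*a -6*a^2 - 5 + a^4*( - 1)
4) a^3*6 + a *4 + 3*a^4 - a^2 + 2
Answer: 4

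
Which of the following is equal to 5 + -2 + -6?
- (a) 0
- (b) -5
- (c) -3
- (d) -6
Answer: c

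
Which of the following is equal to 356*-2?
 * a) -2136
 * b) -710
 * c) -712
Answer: c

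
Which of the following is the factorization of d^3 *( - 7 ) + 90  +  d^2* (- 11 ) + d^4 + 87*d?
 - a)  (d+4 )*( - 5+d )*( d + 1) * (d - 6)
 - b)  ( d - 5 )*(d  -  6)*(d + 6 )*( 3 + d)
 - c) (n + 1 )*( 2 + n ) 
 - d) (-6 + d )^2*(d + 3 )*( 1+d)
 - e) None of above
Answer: e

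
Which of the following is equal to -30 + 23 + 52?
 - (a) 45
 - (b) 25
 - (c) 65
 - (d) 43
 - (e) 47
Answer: a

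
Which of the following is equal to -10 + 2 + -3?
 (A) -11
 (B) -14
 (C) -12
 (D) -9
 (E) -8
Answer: A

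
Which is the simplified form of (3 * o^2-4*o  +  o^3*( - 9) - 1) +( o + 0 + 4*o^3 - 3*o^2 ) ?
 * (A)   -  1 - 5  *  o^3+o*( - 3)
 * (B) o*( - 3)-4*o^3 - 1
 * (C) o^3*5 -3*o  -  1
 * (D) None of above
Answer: A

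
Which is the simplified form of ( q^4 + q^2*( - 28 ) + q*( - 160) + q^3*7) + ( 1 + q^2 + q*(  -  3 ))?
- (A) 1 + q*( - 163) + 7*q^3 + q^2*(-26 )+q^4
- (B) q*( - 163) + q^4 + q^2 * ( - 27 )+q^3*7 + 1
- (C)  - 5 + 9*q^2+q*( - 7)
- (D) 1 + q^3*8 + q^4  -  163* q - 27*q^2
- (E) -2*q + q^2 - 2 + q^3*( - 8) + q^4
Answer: B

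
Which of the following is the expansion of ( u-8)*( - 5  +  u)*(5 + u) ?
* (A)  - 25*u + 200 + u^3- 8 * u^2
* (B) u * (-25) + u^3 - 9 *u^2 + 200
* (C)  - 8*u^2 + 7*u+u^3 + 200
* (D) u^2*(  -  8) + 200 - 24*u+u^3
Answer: A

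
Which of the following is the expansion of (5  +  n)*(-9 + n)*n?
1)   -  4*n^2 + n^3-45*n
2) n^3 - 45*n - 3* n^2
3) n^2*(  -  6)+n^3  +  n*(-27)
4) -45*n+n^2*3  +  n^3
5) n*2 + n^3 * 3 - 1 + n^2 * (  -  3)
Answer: 1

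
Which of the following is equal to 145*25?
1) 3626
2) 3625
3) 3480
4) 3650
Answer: 2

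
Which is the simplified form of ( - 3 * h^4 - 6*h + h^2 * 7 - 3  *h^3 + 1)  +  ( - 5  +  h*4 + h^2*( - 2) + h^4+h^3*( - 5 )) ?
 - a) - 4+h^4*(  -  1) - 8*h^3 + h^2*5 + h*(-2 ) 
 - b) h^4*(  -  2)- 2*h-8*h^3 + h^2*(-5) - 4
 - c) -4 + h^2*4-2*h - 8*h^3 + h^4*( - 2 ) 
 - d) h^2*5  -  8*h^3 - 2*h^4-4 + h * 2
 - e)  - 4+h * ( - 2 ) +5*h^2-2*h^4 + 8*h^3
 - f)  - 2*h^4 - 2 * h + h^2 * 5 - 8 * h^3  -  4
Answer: f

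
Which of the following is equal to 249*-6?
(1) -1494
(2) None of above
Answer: 1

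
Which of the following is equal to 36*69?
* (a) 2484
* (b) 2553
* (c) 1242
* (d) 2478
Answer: a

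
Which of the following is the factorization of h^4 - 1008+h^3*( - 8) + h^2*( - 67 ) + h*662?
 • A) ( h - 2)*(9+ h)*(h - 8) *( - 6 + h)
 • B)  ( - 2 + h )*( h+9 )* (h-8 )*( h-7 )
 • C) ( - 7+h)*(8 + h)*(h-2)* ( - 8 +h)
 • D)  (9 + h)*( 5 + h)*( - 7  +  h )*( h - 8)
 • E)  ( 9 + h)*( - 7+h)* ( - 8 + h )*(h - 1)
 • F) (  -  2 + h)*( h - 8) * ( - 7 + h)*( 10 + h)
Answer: B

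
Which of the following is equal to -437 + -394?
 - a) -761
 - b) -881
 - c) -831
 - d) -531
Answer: c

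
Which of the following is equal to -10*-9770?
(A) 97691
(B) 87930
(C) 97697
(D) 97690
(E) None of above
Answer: E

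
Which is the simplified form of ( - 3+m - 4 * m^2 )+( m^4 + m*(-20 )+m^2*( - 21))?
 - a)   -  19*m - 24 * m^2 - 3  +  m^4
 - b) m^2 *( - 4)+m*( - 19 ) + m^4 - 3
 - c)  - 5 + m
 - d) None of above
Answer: d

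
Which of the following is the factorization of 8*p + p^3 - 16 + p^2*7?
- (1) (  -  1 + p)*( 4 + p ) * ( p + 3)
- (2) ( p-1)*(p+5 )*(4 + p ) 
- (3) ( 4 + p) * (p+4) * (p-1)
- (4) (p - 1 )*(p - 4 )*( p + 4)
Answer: 3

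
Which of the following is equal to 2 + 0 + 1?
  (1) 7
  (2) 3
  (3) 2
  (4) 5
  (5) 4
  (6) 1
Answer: 2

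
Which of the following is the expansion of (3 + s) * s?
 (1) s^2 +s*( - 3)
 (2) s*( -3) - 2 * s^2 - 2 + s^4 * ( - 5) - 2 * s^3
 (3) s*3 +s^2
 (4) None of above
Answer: 3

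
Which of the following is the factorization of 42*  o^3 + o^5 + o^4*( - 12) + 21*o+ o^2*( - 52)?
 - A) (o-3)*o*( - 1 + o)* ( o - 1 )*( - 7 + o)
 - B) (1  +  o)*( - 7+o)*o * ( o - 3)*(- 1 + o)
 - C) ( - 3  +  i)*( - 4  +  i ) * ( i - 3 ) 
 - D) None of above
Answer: A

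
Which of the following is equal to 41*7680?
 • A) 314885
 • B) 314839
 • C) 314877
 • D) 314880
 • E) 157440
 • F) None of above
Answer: D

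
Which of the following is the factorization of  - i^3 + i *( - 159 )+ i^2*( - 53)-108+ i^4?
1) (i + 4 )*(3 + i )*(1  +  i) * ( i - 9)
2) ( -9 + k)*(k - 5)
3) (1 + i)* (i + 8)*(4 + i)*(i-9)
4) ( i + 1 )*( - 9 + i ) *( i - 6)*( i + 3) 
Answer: 1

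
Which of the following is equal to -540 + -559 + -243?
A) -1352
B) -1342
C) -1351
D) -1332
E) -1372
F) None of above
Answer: B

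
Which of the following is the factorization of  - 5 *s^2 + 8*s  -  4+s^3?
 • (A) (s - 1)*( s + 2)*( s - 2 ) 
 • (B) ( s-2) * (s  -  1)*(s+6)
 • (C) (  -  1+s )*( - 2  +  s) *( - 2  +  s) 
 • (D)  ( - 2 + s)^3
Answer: C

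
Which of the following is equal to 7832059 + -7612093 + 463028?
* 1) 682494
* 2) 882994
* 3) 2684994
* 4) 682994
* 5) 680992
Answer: 4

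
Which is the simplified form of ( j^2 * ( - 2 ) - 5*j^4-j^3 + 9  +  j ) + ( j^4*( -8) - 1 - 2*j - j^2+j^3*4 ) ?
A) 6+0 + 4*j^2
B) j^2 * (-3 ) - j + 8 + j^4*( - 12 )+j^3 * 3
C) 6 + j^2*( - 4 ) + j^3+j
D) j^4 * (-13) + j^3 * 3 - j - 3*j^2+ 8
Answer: D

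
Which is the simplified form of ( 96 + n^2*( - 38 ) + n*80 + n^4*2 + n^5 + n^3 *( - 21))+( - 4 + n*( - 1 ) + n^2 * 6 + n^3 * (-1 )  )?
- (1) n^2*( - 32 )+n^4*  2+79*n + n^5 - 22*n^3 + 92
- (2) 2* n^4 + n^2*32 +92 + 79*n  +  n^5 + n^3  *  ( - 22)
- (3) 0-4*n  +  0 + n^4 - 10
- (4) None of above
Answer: 1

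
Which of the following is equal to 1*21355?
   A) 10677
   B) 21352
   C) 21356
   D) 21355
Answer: D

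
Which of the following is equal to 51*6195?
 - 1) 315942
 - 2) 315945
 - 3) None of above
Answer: 2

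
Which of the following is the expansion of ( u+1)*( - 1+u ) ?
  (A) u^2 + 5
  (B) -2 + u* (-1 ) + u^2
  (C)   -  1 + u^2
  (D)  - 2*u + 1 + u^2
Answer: C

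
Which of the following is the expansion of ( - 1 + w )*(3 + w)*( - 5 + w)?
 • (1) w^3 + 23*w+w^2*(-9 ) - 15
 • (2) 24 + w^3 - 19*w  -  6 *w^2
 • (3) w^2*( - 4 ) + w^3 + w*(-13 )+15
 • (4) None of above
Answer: 4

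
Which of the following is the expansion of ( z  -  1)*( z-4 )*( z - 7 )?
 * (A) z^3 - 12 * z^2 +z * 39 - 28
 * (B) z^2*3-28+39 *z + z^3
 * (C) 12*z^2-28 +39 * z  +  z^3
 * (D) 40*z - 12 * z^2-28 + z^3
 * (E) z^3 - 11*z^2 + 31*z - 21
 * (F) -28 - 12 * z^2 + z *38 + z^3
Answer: A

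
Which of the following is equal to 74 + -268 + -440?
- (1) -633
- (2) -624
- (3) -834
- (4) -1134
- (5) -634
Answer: 5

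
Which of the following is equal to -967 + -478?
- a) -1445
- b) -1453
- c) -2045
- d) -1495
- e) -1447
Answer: a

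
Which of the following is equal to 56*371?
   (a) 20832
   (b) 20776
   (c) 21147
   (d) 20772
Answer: b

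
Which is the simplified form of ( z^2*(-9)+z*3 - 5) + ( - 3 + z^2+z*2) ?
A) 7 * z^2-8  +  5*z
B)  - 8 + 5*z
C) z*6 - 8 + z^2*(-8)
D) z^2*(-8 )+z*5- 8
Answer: D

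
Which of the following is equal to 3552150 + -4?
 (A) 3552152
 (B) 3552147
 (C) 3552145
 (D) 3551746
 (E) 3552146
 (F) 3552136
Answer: E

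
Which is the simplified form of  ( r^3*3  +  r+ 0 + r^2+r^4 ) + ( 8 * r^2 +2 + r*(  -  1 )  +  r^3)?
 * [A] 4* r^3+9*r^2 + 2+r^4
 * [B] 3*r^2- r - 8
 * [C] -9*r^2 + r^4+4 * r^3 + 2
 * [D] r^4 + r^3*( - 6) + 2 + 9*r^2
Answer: A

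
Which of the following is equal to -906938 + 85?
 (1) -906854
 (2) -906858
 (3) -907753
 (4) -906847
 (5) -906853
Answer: 5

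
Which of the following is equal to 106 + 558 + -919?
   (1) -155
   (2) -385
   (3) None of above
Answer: 3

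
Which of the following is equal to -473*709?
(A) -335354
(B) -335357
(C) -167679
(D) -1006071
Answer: B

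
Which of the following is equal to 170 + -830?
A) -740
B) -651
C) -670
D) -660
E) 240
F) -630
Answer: D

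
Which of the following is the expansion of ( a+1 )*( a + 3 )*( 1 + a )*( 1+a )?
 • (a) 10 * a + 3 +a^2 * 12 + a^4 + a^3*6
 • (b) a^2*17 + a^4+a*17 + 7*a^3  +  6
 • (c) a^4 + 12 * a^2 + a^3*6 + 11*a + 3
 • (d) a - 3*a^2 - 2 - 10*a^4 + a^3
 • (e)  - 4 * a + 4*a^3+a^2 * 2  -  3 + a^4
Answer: a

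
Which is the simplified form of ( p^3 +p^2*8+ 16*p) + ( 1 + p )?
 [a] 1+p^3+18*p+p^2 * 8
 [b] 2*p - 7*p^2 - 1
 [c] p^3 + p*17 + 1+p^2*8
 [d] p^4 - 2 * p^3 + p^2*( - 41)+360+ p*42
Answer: c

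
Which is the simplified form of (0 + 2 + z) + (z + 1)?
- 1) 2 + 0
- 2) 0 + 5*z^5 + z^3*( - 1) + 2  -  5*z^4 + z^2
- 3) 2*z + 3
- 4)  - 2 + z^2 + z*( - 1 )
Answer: 3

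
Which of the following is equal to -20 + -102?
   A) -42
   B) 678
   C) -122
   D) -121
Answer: C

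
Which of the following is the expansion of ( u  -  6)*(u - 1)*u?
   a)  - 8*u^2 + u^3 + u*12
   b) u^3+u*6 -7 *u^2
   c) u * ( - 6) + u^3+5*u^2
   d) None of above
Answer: b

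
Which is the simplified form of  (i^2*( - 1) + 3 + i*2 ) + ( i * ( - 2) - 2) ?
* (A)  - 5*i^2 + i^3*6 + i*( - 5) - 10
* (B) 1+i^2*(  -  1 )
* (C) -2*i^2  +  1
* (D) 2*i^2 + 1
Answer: B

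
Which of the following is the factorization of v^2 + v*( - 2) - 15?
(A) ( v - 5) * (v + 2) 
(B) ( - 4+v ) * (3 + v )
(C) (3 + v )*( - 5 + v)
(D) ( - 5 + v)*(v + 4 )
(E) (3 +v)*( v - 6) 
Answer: C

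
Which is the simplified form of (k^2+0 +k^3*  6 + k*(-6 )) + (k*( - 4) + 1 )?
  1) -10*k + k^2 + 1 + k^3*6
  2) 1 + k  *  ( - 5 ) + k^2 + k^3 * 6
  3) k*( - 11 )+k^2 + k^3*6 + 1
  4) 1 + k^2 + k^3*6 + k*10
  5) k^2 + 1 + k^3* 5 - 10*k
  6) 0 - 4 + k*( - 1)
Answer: 1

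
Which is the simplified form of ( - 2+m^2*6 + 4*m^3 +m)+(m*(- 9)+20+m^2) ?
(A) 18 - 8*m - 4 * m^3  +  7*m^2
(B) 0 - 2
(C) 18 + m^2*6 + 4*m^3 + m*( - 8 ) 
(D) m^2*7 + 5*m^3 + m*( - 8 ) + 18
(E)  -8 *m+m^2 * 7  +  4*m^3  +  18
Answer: E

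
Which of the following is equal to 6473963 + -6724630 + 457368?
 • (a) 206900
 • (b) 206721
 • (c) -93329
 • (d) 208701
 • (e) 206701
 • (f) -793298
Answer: e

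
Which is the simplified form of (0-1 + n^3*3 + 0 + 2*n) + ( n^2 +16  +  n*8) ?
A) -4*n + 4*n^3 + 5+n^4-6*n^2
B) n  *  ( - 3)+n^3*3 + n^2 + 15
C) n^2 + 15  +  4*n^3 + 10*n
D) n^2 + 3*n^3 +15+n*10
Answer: D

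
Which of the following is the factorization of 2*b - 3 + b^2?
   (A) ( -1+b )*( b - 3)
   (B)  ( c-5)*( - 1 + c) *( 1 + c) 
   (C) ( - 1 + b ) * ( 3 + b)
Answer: C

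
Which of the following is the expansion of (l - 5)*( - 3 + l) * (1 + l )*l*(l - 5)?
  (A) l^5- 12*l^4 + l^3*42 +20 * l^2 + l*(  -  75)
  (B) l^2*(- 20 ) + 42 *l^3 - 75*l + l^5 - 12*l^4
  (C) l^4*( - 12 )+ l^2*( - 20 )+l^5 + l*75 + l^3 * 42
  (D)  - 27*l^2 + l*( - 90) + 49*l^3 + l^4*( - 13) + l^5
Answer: B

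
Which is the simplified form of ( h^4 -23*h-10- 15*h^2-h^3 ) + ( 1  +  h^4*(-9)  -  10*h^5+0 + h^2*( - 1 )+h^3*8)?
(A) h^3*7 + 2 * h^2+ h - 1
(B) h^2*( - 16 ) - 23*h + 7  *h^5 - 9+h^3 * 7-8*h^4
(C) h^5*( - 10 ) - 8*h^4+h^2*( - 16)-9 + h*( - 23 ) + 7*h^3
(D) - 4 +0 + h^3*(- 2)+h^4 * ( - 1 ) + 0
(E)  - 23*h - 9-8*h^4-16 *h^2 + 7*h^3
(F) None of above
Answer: C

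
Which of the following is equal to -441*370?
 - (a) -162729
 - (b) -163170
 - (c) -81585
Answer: b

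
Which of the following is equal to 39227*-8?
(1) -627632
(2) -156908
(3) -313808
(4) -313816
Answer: 4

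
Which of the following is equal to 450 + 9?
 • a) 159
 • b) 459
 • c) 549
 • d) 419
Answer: b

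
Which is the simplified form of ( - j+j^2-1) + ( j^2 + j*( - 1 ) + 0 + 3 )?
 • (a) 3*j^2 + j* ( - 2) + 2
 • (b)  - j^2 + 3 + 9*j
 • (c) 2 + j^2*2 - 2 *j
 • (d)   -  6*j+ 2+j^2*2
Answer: c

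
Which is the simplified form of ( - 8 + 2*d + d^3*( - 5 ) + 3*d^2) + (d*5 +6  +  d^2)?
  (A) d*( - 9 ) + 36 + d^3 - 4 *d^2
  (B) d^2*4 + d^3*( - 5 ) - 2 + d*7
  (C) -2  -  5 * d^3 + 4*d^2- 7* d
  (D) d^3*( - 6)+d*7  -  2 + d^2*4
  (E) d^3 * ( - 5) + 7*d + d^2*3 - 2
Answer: B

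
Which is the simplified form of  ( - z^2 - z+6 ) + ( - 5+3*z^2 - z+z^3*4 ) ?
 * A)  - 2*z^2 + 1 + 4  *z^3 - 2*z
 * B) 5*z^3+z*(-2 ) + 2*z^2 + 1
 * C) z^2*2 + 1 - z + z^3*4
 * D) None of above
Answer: D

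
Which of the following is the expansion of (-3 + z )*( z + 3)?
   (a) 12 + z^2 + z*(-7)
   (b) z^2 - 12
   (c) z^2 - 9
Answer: c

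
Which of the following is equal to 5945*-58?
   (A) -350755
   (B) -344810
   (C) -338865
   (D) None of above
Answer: B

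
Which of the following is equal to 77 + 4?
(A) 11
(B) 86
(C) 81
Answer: C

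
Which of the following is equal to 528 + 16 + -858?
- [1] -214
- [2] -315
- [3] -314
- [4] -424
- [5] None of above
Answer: 3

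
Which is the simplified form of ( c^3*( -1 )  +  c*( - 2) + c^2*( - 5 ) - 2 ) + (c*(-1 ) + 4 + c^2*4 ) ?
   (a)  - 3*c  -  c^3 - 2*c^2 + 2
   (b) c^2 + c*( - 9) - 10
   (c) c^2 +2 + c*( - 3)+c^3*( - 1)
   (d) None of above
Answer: d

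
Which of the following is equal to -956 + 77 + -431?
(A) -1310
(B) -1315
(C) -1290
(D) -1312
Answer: A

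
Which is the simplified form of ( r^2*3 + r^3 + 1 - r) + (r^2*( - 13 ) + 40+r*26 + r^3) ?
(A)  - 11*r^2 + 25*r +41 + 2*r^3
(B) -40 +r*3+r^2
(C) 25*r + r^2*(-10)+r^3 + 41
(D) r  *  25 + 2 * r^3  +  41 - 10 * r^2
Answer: D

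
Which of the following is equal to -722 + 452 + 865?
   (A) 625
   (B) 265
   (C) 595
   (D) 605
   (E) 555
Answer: C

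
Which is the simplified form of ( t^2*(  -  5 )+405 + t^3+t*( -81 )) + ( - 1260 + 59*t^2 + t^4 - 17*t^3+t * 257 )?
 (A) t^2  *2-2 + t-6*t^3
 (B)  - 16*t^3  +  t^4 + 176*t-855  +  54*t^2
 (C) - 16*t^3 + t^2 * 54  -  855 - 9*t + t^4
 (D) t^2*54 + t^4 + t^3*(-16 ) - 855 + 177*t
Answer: B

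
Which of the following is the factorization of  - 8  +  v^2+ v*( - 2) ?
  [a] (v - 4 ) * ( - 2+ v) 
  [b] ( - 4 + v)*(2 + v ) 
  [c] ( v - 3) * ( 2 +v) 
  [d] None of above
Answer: b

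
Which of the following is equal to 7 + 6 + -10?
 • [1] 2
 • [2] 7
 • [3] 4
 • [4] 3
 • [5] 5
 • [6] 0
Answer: 4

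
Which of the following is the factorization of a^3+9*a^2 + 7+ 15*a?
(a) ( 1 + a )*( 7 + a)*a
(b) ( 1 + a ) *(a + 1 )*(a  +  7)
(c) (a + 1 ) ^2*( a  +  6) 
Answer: b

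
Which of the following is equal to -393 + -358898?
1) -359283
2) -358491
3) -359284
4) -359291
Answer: 4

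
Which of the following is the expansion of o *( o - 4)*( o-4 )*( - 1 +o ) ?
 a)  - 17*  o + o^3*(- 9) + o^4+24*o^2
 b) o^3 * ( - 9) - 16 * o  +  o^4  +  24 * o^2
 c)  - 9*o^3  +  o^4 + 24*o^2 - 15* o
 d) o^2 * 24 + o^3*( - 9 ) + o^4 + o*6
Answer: b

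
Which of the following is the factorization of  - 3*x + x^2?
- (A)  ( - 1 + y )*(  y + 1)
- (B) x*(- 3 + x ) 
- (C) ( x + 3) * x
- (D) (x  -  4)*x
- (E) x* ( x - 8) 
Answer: B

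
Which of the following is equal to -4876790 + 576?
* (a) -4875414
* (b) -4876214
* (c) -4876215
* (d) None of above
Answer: b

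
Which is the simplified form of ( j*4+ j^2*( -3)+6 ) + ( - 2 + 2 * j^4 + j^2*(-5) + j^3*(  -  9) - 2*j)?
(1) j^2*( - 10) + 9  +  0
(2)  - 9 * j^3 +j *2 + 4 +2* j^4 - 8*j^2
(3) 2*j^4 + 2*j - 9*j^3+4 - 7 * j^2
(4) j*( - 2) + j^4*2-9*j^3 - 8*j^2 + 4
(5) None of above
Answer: 2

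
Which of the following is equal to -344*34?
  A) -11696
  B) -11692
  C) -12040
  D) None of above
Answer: A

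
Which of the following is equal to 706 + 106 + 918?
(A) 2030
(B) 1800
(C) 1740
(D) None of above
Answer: D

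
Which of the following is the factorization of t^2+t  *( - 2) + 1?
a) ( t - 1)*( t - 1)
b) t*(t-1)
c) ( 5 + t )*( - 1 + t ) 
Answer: a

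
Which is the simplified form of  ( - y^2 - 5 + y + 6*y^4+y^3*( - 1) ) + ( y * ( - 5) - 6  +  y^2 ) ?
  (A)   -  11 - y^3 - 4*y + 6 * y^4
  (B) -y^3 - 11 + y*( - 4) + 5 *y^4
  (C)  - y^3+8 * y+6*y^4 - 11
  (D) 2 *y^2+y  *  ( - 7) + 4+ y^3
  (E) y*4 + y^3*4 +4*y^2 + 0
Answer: A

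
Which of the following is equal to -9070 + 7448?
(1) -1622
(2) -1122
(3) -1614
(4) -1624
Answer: 1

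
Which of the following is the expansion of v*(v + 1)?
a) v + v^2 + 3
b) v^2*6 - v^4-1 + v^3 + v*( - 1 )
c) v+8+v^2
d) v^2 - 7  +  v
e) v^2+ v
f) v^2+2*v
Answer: e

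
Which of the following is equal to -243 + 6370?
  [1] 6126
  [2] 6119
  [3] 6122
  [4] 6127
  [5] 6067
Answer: 4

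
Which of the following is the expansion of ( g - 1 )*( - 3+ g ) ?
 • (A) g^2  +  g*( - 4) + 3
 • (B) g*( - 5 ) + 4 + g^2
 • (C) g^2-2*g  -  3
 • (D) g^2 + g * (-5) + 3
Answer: A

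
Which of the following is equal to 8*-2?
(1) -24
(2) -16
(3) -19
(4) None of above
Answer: 2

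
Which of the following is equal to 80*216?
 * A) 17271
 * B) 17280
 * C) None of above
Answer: B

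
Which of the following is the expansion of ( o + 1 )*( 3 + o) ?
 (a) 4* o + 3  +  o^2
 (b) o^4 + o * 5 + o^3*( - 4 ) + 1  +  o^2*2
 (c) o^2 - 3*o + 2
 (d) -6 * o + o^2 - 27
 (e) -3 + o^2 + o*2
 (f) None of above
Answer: a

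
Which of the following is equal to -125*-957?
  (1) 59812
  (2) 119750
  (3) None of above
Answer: 3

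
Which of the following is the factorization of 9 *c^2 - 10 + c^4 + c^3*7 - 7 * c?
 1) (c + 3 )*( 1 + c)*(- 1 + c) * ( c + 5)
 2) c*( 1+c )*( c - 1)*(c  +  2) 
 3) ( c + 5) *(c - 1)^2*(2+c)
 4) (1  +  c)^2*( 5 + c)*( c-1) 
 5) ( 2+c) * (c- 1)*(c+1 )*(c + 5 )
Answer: 5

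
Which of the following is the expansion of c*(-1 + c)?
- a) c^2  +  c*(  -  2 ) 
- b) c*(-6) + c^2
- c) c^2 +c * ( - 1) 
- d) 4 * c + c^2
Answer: c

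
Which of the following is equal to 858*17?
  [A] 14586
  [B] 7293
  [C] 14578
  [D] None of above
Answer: A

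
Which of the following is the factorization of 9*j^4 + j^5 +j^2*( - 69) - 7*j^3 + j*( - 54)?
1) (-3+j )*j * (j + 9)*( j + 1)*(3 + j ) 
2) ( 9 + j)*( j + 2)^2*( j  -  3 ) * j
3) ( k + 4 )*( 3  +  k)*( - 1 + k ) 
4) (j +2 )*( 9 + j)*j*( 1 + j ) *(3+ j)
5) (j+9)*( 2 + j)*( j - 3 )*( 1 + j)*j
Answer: 5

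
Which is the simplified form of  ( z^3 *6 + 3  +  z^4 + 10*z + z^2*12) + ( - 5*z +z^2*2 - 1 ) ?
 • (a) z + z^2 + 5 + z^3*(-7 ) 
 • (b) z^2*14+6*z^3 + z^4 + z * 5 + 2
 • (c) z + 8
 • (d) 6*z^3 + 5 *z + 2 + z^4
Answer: b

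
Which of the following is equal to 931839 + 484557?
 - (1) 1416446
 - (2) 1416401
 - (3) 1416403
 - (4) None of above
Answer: 4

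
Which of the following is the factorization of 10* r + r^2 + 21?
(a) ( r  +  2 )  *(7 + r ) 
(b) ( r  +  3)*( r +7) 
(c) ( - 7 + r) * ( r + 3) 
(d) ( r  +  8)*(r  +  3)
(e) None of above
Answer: b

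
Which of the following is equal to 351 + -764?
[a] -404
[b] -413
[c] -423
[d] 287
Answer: b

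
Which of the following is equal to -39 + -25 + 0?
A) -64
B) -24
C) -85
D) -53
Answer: A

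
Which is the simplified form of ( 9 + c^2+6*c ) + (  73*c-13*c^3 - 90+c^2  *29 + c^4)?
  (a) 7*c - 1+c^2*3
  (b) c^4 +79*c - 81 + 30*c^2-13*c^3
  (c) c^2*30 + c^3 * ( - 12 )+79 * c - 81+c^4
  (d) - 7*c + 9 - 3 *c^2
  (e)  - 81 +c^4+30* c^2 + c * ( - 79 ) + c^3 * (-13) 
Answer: b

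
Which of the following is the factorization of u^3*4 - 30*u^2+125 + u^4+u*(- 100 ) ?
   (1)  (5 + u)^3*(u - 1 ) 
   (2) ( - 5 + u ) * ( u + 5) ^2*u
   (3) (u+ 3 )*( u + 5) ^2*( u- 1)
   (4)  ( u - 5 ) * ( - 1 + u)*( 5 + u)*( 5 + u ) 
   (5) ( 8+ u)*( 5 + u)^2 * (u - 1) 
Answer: 4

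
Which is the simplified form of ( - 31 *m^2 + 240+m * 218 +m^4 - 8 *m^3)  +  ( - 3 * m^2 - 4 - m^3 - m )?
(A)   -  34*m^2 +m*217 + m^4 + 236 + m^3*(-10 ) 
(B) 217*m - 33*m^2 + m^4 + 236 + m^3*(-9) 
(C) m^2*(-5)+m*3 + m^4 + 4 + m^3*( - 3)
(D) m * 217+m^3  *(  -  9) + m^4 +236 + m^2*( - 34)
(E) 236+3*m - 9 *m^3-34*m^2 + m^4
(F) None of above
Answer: D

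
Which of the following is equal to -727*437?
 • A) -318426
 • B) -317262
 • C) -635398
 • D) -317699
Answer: D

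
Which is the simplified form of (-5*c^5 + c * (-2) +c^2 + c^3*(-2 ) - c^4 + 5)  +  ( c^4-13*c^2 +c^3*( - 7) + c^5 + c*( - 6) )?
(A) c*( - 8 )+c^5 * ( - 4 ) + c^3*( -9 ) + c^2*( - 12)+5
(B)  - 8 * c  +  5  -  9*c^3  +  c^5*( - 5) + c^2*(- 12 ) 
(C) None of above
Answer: A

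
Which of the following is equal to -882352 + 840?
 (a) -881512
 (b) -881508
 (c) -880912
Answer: a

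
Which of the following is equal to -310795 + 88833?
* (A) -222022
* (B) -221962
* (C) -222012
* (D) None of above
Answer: B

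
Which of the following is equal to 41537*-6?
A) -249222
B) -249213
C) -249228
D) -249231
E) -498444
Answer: A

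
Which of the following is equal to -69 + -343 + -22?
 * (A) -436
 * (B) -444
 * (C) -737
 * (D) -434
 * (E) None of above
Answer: D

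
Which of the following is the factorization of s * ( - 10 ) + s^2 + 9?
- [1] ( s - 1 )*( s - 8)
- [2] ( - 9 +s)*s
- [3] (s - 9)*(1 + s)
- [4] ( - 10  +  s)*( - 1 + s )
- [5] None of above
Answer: 5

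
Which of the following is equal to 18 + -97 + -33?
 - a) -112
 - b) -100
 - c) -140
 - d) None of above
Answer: a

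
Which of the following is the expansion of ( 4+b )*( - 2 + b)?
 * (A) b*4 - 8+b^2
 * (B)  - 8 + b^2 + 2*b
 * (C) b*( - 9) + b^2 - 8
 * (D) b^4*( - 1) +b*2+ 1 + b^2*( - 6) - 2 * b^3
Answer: B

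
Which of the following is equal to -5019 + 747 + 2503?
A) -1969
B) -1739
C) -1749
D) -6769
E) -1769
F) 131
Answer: E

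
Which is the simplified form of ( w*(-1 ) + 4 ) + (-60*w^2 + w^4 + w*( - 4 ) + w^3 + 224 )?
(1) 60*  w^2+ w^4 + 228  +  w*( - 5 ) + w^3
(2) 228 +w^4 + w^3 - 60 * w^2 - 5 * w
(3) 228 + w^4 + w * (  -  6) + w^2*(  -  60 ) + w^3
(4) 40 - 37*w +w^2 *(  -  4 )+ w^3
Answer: 2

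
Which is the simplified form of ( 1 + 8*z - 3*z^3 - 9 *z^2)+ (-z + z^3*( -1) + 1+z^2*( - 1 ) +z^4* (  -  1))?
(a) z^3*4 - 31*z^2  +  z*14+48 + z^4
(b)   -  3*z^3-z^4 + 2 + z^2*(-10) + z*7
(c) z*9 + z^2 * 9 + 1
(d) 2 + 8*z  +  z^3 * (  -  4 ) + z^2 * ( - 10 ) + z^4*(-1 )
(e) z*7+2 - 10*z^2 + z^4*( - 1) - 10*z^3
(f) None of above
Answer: f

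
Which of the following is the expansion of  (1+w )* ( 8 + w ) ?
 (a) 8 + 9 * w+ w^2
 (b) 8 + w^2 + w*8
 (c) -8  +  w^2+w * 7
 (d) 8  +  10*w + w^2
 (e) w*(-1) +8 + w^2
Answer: a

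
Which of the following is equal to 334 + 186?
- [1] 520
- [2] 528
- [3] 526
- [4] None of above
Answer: 1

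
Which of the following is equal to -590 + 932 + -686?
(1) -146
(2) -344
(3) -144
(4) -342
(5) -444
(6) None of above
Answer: 2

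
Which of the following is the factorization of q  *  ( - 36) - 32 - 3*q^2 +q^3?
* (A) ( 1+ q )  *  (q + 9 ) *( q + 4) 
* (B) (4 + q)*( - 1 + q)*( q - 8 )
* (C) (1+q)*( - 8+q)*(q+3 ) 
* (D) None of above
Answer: D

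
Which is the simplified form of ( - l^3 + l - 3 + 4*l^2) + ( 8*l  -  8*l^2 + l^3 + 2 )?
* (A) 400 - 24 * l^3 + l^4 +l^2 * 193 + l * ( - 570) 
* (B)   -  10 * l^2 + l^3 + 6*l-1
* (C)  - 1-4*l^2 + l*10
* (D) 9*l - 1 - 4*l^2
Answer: D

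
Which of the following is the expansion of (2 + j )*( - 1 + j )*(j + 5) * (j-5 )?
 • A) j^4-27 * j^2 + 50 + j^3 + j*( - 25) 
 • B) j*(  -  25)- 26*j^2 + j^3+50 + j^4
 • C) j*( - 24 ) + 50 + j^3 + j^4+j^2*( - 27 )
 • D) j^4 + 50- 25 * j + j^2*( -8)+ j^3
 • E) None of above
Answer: A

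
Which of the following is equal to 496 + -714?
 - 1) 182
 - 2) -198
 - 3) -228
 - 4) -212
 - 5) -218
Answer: 5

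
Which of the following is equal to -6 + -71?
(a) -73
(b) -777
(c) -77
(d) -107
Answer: c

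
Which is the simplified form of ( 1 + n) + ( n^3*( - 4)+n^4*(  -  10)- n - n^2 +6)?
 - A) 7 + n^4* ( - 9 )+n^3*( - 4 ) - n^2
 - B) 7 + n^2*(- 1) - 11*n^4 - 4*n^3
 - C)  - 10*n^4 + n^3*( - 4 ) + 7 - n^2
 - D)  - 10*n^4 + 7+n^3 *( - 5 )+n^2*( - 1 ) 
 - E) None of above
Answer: C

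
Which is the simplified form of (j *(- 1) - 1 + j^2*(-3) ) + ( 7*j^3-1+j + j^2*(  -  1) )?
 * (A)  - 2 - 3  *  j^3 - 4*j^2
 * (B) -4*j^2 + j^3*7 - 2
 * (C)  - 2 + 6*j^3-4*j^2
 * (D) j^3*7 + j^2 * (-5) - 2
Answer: B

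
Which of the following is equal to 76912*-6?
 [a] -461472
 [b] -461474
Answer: a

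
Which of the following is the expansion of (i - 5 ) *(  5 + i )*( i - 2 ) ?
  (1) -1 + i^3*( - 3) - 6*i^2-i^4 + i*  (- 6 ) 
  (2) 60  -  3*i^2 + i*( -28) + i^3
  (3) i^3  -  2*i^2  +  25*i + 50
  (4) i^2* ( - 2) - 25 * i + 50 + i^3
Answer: 4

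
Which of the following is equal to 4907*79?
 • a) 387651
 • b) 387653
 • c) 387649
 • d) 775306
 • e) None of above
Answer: b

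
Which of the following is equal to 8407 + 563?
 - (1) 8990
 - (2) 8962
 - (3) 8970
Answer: 3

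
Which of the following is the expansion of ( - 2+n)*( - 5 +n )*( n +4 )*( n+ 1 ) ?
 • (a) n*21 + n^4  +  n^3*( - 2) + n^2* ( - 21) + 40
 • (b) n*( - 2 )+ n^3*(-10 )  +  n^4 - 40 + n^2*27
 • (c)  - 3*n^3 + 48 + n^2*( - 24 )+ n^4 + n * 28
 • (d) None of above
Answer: d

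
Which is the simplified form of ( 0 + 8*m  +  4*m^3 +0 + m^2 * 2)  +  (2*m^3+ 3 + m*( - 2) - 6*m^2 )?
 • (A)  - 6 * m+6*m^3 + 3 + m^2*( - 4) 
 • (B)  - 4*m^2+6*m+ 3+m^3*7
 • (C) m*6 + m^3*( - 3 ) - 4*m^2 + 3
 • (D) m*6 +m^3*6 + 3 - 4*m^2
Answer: D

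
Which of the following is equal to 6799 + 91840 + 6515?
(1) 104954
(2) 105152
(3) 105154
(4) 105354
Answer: 3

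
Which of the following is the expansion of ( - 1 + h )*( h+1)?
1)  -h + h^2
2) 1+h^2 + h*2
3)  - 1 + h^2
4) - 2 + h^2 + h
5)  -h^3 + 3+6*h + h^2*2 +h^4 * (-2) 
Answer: 3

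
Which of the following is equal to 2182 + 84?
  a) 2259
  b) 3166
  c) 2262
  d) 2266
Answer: d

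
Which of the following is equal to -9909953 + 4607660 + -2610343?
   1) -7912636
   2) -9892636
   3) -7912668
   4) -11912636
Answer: 1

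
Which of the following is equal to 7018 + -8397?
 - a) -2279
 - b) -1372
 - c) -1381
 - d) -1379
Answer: d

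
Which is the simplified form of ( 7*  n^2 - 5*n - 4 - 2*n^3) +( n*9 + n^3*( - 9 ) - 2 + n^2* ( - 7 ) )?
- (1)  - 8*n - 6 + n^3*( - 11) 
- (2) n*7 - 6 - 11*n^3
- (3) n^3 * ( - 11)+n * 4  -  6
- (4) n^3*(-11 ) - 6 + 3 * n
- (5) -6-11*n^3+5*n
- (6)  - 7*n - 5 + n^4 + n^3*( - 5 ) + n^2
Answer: 3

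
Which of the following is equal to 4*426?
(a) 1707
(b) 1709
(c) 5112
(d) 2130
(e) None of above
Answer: e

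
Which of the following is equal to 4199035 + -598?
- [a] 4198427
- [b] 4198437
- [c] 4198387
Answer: b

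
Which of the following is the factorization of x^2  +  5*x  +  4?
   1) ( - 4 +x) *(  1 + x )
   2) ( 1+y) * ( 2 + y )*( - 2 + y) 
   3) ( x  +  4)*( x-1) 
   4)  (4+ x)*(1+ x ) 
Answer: 4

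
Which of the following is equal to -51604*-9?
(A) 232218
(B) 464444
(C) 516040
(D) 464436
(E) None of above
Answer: D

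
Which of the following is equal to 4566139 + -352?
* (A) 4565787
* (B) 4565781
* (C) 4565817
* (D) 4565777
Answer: A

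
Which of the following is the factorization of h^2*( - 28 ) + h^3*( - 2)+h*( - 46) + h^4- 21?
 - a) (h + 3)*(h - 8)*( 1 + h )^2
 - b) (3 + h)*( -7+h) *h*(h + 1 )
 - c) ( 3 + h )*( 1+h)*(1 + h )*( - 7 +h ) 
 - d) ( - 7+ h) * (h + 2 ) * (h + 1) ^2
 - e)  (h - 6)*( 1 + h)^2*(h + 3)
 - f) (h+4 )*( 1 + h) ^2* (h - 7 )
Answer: c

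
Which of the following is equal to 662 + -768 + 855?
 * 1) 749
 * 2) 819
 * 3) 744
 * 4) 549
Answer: 1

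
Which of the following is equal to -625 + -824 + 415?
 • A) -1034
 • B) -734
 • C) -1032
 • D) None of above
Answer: A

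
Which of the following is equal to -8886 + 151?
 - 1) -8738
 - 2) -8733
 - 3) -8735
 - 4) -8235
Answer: 3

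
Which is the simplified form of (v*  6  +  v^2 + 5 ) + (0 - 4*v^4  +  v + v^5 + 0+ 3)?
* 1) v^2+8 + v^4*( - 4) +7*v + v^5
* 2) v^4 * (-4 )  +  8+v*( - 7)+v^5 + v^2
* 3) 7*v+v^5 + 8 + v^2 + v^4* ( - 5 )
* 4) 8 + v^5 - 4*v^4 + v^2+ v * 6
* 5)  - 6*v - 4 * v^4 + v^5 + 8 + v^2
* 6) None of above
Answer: 1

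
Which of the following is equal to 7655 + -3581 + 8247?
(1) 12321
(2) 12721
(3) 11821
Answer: 1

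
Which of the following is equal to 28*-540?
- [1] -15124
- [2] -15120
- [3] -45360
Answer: 2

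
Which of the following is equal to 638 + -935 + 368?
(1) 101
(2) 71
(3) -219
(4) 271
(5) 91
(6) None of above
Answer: 2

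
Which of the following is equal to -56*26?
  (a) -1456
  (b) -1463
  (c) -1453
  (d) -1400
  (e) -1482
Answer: a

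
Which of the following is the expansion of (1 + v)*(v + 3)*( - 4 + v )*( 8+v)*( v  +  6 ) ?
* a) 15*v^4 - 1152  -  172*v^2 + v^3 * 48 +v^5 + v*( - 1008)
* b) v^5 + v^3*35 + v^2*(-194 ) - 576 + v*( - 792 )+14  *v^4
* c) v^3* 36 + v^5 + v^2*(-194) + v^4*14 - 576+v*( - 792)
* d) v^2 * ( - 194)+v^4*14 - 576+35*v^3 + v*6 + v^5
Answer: b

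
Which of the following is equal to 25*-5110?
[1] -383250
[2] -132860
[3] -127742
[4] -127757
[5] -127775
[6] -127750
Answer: 6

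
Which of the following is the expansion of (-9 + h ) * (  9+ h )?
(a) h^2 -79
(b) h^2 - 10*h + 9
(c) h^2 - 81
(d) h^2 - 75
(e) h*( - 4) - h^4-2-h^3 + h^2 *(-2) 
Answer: c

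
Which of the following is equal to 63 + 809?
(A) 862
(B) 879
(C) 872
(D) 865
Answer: C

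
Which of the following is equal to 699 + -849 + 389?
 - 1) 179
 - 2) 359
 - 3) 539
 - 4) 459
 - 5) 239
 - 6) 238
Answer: 5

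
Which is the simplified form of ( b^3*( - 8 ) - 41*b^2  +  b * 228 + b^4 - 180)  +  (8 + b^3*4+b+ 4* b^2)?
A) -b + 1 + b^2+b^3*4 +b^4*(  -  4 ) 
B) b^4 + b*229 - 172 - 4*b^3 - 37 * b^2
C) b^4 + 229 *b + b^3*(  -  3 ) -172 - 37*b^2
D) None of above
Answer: B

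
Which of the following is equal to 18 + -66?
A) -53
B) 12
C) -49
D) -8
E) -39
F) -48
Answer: F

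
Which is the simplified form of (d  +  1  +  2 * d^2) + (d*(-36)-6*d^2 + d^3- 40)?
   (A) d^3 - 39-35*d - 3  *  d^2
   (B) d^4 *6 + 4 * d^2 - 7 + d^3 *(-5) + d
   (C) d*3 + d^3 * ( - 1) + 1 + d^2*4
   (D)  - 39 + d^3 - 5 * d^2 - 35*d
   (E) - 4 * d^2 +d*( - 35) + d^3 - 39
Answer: E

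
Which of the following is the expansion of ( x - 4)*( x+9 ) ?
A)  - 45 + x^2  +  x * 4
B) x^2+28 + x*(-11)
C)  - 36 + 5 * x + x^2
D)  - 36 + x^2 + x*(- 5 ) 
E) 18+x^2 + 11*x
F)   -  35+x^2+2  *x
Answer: C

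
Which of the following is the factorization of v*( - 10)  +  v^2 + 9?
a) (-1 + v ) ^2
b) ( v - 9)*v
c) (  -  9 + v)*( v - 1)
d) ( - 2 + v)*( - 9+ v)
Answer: c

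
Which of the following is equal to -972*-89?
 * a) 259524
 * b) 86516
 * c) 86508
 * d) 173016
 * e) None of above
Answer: c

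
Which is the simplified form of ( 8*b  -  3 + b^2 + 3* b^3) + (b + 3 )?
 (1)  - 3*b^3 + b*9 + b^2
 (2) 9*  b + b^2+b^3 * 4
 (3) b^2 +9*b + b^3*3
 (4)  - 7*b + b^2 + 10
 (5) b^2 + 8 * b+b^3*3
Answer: 3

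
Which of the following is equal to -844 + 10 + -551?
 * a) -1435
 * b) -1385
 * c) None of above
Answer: b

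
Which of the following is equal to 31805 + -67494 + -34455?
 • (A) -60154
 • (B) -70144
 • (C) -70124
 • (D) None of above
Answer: B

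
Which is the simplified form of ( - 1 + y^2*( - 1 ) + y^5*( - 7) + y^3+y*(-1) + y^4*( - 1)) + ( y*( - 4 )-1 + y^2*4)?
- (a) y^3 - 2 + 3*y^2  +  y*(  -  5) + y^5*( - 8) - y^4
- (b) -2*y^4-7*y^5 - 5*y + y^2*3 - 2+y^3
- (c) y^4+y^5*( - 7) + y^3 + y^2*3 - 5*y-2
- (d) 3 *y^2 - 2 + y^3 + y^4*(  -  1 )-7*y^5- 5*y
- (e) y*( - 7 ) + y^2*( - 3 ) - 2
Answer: d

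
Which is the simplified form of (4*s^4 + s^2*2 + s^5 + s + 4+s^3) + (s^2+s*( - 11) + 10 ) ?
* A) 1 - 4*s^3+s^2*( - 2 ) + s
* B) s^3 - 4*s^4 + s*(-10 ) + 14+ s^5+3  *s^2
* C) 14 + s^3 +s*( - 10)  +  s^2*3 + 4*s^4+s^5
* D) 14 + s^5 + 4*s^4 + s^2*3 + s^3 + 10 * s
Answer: C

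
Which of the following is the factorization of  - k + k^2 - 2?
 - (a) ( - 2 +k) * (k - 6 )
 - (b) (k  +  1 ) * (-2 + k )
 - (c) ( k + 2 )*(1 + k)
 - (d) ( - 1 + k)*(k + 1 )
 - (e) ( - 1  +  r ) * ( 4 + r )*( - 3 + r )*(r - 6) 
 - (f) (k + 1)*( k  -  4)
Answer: b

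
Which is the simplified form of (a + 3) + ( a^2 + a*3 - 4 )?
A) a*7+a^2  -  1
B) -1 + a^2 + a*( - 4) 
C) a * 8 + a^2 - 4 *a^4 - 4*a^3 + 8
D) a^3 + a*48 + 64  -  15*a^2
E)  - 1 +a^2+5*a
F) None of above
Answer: F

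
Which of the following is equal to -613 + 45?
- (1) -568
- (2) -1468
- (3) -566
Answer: 1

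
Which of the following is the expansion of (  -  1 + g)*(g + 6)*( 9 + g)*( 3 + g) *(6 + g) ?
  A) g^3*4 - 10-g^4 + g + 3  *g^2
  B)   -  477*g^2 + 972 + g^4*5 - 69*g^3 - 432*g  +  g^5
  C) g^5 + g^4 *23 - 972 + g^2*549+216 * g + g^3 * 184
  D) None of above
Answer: D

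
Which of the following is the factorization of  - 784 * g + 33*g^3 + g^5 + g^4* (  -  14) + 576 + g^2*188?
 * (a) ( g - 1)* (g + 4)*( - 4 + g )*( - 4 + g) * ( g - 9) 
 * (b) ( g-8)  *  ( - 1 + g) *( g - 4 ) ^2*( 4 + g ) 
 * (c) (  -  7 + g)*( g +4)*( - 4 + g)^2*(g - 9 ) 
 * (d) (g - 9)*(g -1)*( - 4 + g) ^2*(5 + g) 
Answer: a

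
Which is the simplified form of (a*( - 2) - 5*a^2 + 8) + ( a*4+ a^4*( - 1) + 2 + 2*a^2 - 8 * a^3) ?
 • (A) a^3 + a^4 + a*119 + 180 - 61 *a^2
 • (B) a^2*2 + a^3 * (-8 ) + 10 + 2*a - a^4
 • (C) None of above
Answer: C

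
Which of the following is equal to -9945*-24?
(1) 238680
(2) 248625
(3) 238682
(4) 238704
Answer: 1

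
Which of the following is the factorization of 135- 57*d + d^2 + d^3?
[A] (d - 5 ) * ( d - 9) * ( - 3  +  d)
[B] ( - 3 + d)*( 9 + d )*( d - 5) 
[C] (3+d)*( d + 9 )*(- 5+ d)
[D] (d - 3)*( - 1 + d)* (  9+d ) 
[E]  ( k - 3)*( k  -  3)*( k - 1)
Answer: B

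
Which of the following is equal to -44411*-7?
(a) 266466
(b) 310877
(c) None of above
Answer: b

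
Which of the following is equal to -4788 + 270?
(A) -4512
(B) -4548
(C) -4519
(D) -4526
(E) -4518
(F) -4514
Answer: E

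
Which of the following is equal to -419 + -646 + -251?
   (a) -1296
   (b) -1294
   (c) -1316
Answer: c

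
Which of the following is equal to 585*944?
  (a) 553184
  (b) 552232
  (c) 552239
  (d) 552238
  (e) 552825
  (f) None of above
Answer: f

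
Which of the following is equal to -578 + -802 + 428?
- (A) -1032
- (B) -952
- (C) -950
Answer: B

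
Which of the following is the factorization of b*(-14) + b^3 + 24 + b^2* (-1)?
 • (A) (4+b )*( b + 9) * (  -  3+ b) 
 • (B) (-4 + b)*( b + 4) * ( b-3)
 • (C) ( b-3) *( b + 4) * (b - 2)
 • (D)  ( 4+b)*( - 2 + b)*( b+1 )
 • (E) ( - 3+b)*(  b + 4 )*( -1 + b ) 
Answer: C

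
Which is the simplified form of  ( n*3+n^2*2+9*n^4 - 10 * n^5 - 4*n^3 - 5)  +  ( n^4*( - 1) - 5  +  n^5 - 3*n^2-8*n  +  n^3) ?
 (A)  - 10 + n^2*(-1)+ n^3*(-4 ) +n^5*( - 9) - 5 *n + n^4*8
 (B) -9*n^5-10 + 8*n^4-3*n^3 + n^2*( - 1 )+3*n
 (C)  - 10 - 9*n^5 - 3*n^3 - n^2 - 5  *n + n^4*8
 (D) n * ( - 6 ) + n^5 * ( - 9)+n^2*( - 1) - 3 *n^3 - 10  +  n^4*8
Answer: C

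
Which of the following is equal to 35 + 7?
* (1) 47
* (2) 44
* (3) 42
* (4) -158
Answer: 3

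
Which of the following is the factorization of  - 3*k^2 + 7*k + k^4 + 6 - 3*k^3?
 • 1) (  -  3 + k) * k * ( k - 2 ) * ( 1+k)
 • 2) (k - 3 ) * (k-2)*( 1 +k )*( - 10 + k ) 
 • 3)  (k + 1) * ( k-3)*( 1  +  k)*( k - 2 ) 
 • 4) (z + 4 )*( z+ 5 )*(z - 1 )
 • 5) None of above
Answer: 3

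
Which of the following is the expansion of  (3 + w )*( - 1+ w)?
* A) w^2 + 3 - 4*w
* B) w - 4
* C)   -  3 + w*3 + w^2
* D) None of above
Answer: D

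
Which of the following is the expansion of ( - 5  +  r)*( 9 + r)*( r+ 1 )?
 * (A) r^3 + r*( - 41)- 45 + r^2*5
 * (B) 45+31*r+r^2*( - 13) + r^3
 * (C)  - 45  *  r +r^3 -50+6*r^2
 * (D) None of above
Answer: A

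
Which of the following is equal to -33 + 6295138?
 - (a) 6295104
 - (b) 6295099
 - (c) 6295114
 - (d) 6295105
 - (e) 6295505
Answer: d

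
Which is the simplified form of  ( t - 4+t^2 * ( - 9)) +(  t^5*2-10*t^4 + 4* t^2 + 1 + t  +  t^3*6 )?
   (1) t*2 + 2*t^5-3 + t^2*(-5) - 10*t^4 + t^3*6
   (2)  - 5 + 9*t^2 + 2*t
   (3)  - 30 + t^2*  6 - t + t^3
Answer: 1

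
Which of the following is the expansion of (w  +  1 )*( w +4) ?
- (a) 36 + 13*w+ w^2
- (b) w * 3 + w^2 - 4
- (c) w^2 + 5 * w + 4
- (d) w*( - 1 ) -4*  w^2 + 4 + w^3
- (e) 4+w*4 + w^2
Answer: c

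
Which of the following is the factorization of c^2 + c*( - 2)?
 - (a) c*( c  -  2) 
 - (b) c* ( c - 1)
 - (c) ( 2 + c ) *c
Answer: a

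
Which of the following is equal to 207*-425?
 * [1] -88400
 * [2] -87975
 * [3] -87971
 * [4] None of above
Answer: 2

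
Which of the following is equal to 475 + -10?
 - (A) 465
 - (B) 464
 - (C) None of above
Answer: A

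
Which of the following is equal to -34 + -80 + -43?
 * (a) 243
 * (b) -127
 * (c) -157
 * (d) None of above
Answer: c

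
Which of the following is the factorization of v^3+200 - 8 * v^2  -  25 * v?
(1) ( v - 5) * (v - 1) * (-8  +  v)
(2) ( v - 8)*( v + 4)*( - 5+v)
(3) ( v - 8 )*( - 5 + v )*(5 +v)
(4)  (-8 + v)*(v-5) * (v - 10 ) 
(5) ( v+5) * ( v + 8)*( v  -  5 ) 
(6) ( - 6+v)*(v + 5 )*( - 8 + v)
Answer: 3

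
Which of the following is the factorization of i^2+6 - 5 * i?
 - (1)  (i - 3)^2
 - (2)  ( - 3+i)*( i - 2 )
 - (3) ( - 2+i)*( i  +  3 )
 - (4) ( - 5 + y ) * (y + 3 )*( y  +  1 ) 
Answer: 2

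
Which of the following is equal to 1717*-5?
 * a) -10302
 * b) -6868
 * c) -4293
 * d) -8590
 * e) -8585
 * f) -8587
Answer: e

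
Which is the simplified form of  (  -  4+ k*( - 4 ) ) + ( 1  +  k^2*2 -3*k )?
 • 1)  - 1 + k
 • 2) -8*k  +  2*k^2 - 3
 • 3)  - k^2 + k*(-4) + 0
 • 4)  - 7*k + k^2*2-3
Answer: 4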